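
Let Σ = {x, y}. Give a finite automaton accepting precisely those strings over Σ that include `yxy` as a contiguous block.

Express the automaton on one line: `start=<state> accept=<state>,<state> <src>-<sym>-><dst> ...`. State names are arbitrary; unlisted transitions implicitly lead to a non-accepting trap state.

Track how much of `yxy` has been matched so far: state q0 is no progress, q3 is the absorbing accept state reached once `yxy` has occurred. Intermediate states record partial matches; on a mismatch, fall back to the longest reusable overlap.
A 4-state machine:
        x   y  
>  q0   q0  q1 
   q1   q2  q1 
   q2   q0  q3 
 * q3   q3  q3 
(> = start, * = accepting)

start=q0 accept=q3 q0-x->q0 q0-y->q1 q1-x->q2 q1-y->q1 q2-x->q0 q2-y->q3 q3-x->q3 q3-y->q3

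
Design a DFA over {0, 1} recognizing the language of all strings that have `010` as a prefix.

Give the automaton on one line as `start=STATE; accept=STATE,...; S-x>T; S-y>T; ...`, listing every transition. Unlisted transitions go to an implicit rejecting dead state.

start=q0; accept=q3; q0-0>q1; q0-1>q4; q1-0>q4; q1-1>q2; q2-0>q3; q2-1>q4; q3-0>q3; q3-1>q3; q4-0>q4; q4-1>q4

Walk along `010` while the input agrees: from q0 take `0` to q1, and so on. Any deviation drops to the rejecting sink q4. Once q3 is reached the prefix is confirmed and every continuation is accepted.
        0   1  
>  q0   q1  q4 
   q1   q4  q2 
   q2   q3  q4 
 * q3   q3  q3 
   q4   q4  q4 
(> = start, * = accepting)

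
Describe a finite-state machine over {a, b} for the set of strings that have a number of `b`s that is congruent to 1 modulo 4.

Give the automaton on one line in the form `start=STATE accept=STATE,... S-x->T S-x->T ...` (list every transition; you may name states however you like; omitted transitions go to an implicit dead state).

start=q0 accept=q1 q0-a->q0 q0-b->q1 q1-a->q1 q1-b->q2 q2-a->q2 q2-b->q3 q3-a->q3 q3-b->q0

The only thing that matters is how many `b`s have appeared, reduced mod 4. Use one state per residue: q0 for 0, …, q3 for 3. Reading `b` moves to the next residue; anything else stays put. q1 is accepting.
A 4-state machine:
        a   b  
>  q0   q0  q1 
 * q1   q1  q2 
   q2   q2  q3 
   q3   q3  q0 
(> = start, * = accepting)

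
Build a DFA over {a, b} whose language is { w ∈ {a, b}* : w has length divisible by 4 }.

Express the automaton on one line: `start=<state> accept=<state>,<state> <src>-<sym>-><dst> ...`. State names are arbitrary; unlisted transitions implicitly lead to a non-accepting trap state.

start=q0 accept=q0 q0-a->q1 q0-b->q1 q1-a->q2 q1-b->q2 q2-a->q3 q2-b->q3 q3-a->q0 q3-b->q0

Only the length mod 4 matters, so use a 4-cycle: from any state, every input symbol moves to the next state, wrapping q3 back to q0. Mark q0 accepting.
4 states suffice.
        a   b  
>* q0   q1  q1 
   q1   q2  q2 
   q2   q3  q3 
   q3   q0  q0 
(> = start, * = accepting)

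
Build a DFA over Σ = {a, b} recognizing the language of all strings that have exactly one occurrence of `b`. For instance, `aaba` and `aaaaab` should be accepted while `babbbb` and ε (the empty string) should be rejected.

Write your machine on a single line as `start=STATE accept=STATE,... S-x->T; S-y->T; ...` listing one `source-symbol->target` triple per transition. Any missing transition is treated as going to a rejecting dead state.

Count `b`s, saturating at 2: state q0 means no `b` yet, q1 means one `b` seen, q2 means more than one. Each `b` increments (capped at q2); other symbols loop. Accept from {q1}.
3 states suffice.
        a   b  
>  q0   q0  q1 
 * q1   q1  q2 
   q2   q2  q2 
(> = start, * = accepting)

start=q0; accept=q1; q0-a->q0; q0-b->q1; q1-a->q1; q1-b->q2; q2-a->q2; q2-b->q2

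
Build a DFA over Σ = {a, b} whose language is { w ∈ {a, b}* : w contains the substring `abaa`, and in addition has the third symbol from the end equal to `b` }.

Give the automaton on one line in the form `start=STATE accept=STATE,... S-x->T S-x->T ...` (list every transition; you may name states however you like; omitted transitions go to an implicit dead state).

Handle the two conditions separately and then intersect. One (5 states) tracks whether and how much of `abaa` has been seen; the other (15 states) tracks the last 3 symbols read. Each combined state is a pair, one component from each; accept when both components accept.
With 23 states:
          a    b  
>  q0     q1   q2 
   q1     q3   q4 
   q2     q5   q6 
   q3     q7   q8 
   q4     q9  q10 
   q5    q11  q12 
   q6    q13  q14 
   q7     q7   q8 
   q8     q9  q10 
   q9    q15  q12 
   q10   q13  q14 
   q11    q7   q8 
   q12    q9  q10 
   q13   q11  q12 
   q14   q13  q14 
 * q15   q16  q17 
   q16   q16  q17 
   q17   q18  q19 
   q18   q15  q20 
   q19   q21  q22 
 * q20   q18  q19 
 * q21   q15  q20 
 * q22   q21  q22 
(> = start, * = accepting)

start=q0 accept=q15,q20,q21,q22 q0-a->q1 q0-b->q2 q1-a->q3 q1-b->q4 q2-a->q5 q2-b->q6 q3-a->q7 q3-b->q8 q4-a->q9 q4-b->q10 q5-a->q11 q5-b->q12 q6-a->q13 q6-b->q14 q7-a->q7 q7-b->q8 q8-a->q9 q8-b->q10 q9-a->q15 q9-b->q12 q10-a->q13 q10-b->q14 q11-a->q7 q11-b->q8 q12-a->q9 q12-b->q10 q13-a->q11 q13-b->q12 q14-a->q13 q14-b->q14 q15-a->q16 q15-b->q17 q16-a->q16 q16-b->q17 q17-a->q18 q17-b->q19 q18-a->q15 q18-b->q20 q19-a->q21 q19-b->q22 q20-a->q18 q20-b->q19 q21-a->q15 q21-b->q20 q22-a->q21 q22-b->q22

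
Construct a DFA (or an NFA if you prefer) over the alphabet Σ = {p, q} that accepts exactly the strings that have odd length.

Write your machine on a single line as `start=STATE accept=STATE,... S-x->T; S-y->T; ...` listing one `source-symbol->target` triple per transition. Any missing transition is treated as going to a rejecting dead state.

start=A; accept=B; A-p->B; A-q->B; B-p->A; B-q->A

Count input length modulo 2: every symbol advances one step around the cycle A → B → A. Accept at B.
2 states suffice.
       p  q 
>  A   B  B 
 * B   A  A 
(> = start, * = accepting)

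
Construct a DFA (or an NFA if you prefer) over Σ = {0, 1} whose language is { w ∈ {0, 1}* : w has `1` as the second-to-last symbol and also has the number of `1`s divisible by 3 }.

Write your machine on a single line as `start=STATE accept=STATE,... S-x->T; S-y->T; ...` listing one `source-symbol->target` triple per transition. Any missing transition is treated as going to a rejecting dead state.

start=q0; accept=q10,q13; q0-0->q1; q0-1->q2; q1-0->q3; q1-1->q4; q2-0->q5; q2-1->q6; q3-0->q3; q3-1->q4; q4-0->q5; q4-1->q6; q5-0->q7; q5-1->q8; q6-0->q9; q6-1->q10; q7-0->q7; q7-1->q8; q8-0->q9; q8-1->q10; q9-0->q11; q9-1->q12; q10-0->q13; q10-1->q14; q11-0->q11; q11-1->q12; q12-0->q13; q12-1->q14; q13-0->q3; q13-1->q4; q14-0->q5; q14-1->q6

Build one automaton per condition and run them in lockstep. The first has 7 states tracking the last 2 symbols read; the second has 3 states tracking the count of `1`s modulo 3. A product state is a pair (one from each), accepting exactly when both do.
          0    1  
>  q0     q1   q2 
   q1     q3   q4 
   q2     q5   q6 
   q3     q3   q4 
   q4     q5   q6 
   q5     q7   q8 
   q6     q9  q10 
   q7     q7   q8 
   q8     q9  q10 
   q9    q11  q12 
 * q10   q13  q14 
   q11   q11  q12 
   q12   q13  q14 
 * q13    q3   q4 
   q14    q5   q6 
(> = start, * = accepting)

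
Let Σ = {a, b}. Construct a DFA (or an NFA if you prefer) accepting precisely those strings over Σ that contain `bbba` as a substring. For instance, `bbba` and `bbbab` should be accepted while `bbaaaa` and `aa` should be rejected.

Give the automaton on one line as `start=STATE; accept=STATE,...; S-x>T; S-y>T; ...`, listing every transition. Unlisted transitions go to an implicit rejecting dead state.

States S0..S3 record the length of the longest prefix of `bbba` that matches the current input suffix. Reaching S4 means `bbba` has been seen, and we stay there forever. Accept from S4.
5 states suffice.
        a   b  
>  S0   S0  S1 
   S1   S0  S2 
   S2   S0  S3 
   S3   S4  S3 
 * S4   S4  S4 
(> = start, * = accepting)

start=S0; accept=S4; S0-a>S0; S0-b>S1; S1-a>S0; S1-b>S2; S2-a>S0; S2-b>S3; S3-a>S4; S3-b>S3; S4-a>S4; S4-b>S4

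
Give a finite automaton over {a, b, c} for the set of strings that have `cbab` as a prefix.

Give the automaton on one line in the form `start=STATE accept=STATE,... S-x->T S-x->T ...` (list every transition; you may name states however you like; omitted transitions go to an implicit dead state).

Walk along `cbab` while the input agrees: from s0 take `c` to s1, and so on. Any deviation drops to the rejecting sink s5. Once s4 is reached the prefix is confirmed and every continuation is accepted.
A 6-state machine:
        a   b   c  
>  s0   s5  s5  s1 
   s1   s5  s2  s5 
   s2   s3  s5  s5 
   s3   s5  s4  s5 
 * s4   s4  s4  s4 
   s5   s5  s5  s5 
(> = start, * = accepting)

start=s0 accept=s4 s0-a->s5 s0-b->s5 s0-c->s1 s1-a->s5 s1-b->s2 s1-c->s5 s2-a->s3 s2-b->s5 s2-c->s5 s3-a->s5 s3-b->s4 s3-c->s5 s4-a->s4 s4-b->s4 s4-c->s4 s5-a->s5 s5-b->s5 s5-c->s5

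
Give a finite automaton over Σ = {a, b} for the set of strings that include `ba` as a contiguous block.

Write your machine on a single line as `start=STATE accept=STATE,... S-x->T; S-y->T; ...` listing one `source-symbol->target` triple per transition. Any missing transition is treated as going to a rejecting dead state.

States q0..q1 record the length of the longest prefix of `ba` that matches the current input suffix. Reaching q2 means `ba` has been seen, and we stay there forever. Accept from q2.
With 3 states:
        a   b  
>  q0   q0  q1 
   q1   q2  q1 
 * q2   q2  q2 
(> = start, * = accepting)

start=q0; accept=q2; q0-a->q0; q0-b->q1; q1-a->q2; q1-b->q1; q2-a->q2; q2-b->q2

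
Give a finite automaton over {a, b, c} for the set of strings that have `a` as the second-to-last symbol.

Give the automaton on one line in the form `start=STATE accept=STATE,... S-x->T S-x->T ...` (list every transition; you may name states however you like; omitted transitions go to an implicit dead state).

start=s0 accept=s4,s5,s6 s0-a->s1 s0-b->s2 s0-c->s3 s1-a->s4 s1-b->s5 s1-c->s6 s2-a->s7 s2-b->s8 s2-c->s9 s3-a->s10 s3-b->s11 s3-c->s12 s4-a->s4 s4-b->s5 s4-c->s6 s5-a->s7 s5-b->s8 s5-c->s9 s6-a->s10 s6-b->s11 s6-c->s12 s7-a->s4 s7-b->s5 s7-c->s6 s8-a->s7 s8-b->s8 s8-c->s9 s9-a->s10 s9-b->s11 s9-c->s12 s10-a->s4 s10-b->s5 s10-c->s6 s11-a->s7 s11-b->s8 s11-c->s9 s12-a->s10 s12-b->s11 s12-c->s12

A DFA must remember the last 2 symbols (since which symbol is second-to-last isn't known until the input ends). Use one state per possible window of the last ≤2 symbols; accept from those whose window starts with `a`.
A 13-state machine:
          a    b    c  
>  s0     s1   s2   s3 
   s1     s4   s5   s6 
   s2     s7   s8   s9 
   s3    s10  s11  s12 
 * s4     s4   s5   s6 
 * s5     s7   s8   s9 
 * s6    s10  s11  s12 
   s7     s4   s5   s6 
   s8     s7   s8   s9 
   s9    s10  s11  s12 
   s10    s4   s5   s6 
   s11    s7   s8   s9 
   s12   s10  s11  s12 
(> = start, * = accepting)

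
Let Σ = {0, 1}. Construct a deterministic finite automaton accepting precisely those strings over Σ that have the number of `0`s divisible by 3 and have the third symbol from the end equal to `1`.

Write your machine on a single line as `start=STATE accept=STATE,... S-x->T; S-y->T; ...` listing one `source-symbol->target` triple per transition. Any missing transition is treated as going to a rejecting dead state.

Build one automaton per condition and run them in lockstep. One (3 states) tracks the count of `0`s modulo 3; the other (15 states) tracks the last 3 symbols read. Each combined state is a pair, one component from each; accept when both components accept. After merging equivalent states the machine shrinks.
14 states suffice.
       0  1 
>  A   B  C 
   B   D  E 
   C   B  F 
   D   A  G 
   E   H  E 
   F   B  I 
   G   J  K 
   H   L  G 
 * I   B  I 
   J   B  M 
   K   N  K 
 * L   B  C 
 * M   B  F 
 * N   B  M 
(> = start, * = accepting)

start=A; accept=I,L,M,N; A-0->B; A-1->C; B-0->D; B-1->E; C-0->B; C-1->F; D-0->A; D-1->G; E-0->H; E-1->E; F-0->B; F-1->I; G-0->J; G-1->K; H-0->L; H-1->G; I-0->B; I-1->I; J-0->B; J-1->M; K-0->N; K-1->K; L-0->B; L-1->C; M-0->B; M-1->F; N-0->B; N-1->M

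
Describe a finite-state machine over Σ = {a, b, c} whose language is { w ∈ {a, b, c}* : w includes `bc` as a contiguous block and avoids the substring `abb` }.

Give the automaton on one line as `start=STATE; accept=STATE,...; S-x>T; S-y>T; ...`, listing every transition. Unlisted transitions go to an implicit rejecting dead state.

start=S0; accept=S4,S6,S7; S0-a>S1; S0-b>S2; S0-c>S0; S1-a>S1; S1-b>S3; S1-c>S0; S2-a>S1; S2-b>S2; S2-c>S4; S3-a>S1; S3-b>S5; S3-c>S4; S4-a>S6; S4-b>S4; S4-c>S4; S5-a>S5; S5-b>S5; S5-c>S5; S6-a>S6; S6-b>S7; S6-c>S4; S7-a>S6; S7-b>S5; S7-c>S4

Run two small machines in parallel and take their product. The first has 3 states tracking whether and how much of `bc` has been seen; the second has 4 states tracking partial matches of the forbidden pattern `abb`. A product state is a pair (one from each), accepting exactly when both do. After merging equivalent states the machine shrinks.
With 8 states:
        a   b   c  
>  S0   S1  S2  S0 
   S1   S1  S3  S0 
   S2   S1  S2  S4 
   S3   S1  S5  S4 
 * S4   S6  S4  S4 
   S5   S5  S5  S5 
 * S6   S6  S7  S4 
 * S7   S6  S5  S4 
(> = start, * = accepting)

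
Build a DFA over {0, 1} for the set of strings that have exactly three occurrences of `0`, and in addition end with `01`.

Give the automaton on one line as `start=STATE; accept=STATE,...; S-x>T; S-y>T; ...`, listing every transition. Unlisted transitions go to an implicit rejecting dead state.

Run two small machines in parallel and take their product. The first has 5 states tracking the count of `0`s, saturating at 4; the second has 3 states tracking how much of the suffix `01` has currently been matched. A product state is a pair (one from each), accepting exactly when both do. Minimizing collapses redundant product states.
With 6 states:
        0   1  
>  s0   s1  s0 
   s1   s2  s1 
   s2   s3  s2 
   s3   s4  s5 
   s4   s4  s4 
 * s5   s4  s4 
(> = start, * = accepting)

start=s0; accept=s5; s0-0>s1; s0-1>s0; s1-0>s2; s1-1>s1; s2-0>s3; s2-1>s2; s3-0>s4; s3-1>s5; s4-0>s4; s4-1>s4; s5-0>s4; s5-1>s4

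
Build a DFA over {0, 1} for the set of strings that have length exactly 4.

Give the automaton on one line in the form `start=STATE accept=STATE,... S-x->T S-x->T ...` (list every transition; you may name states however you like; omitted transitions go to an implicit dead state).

We only need to distinguish lengths 0, 1, …, 4, and '>4'. Chain S0 → S1 → S2 → S3 → S4 → S5 on every symbol, with S5 looping. Accepting states: {S4}.
        0   1  
>  S0   S1  S1 
   S1   S2  S2 
   S2   S3  S3 
   S3   S4  S4 
 * S4   S5  S5 
   S5   S5  S5 
(> = start, * = accepting)

start=S0 accept=S4 S0-0->S1 S0-1->S1 S1-0->S2 S1-1->S2 S2-0->S3 S2-1->S3 S3-0->S4 S3-1->S4 S4-0->S5 S4-1->S5 S5-0->S5 S5-1->S5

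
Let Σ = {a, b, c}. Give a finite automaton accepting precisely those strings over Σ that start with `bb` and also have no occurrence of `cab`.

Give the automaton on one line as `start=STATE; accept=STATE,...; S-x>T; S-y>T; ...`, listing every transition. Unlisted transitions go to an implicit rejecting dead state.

start=S0; accept=S3,S4,S5; S0-a>S1; S0-b>S2; S0-c>S1; S1-a>S1; S1-b>S1; S1-c>S1; S2-a>S1; S2-b>S3; S2-c>S1; S3-a>S3; S3-b>S3; S3-c>S4; S4-a>S5; S4-b>S3; S4-c>S4; S5-a>S3; S5-b>S1; S5-c>S4

Handle the two conditions separately and then intersect. One (4 states) tracks whether the input so far still matches the prefix `bb`; the other (4 states) tracks partial matches of the forbidden pattern `cab`. Each combined state is a pair, one component from each; accept when both components accept. Equivalent product states are then merged.
        a   b   c  
>  S0   S1  S2  S1 
   S1   S1  S1  S1 
   S2   S1  S3  S1 
 * S3   S3  S3  S4 
 * S4   S5  S3  S4 
 * S5   S3  S1  S4 
(> = start, * = accepting)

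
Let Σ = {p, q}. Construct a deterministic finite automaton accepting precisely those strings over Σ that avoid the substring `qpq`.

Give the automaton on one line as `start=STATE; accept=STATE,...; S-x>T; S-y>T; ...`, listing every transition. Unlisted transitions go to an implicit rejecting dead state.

This is the complement of 'contains `qpq`'. Use the same substring-matching states — S0 through S3 holding how much of `qpq` has just been matched — but flip the accepting set: everything except the trap S3 accepts.
4 states suffice.
        p   q  
>* S0   S0  S1 
 * S1   S2  S1 
 * S2   S0  S3 
   S3   S3  S3 
(> = start, * = accepting)

start=S0; accept=S0,S1,S2; S0-p>S0; S0-q>S1; S1-p>S2; S1-q>S1; S2-p>S0; S2-q>S3; S3-p>S3; S3-q>S3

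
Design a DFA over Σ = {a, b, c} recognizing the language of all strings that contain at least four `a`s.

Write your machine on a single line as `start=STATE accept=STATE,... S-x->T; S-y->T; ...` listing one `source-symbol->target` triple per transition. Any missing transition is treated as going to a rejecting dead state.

start=q0; accept=q4,q5; q0-a->q1; q0-b->q0; q0-c->q0; q1-a->q2; q1-b->q1; q1-c->q1; q2-a->q3; q2-b->q2; q2-c->q2; q3-a->q4; q3-b->q3; q3-c->q3; q4-a->q5; q4-b->q4; q4-c->q4; q5-a->q5; q5-b->q5; q5-c->q5

Only the number of `a`s matters, and only up to 5. Make a chain q0 → q1 → q2 → q3 → q4 → q5 advanced by each `a` (with q5 absorbing); every other symbol self-loops. The accepting set is {q4, q5}.
A 6-state machine:
        a   b   c  
>  q0   q1  q0  q0 
   q1   q2  q1  q1 
   q2   q3  q2  q2 
   q3   q4  q3  q3 
 * q4   q5  q4  q4 
 * q5   q5  q5  q5 
(> = start, * = accepting)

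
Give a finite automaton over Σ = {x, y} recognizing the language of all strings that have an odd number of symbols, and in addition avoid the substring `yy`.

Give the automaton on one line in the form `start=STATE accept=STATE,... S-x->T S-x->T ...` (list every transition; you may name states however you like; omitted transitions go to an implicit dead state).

start=s0 accept=s1,s2 s0-x->s1 s0-y->s2 s1-x->s0 s1-y->s3 s2-x->s0 s2-y->s4 s3-x->s1 s3-y->s4 s4-x->s4 s4-y->s4

Run two small machines in parallel and take their product. The first has 2 states tracking the input length modulo 2; the second has 3 states tracking partial matches of the forbidden pattern `yy`. A product state is a pair (one from each), accepting exactly when both do. Equivalent product states are then merged.
        x   y  
>  s0   s1  s2 
 * s1   s0  s3 
 * s2   s0  s4 
   s3   s1  s4 
   s4   s4  s4 
(> = start, * = accepting)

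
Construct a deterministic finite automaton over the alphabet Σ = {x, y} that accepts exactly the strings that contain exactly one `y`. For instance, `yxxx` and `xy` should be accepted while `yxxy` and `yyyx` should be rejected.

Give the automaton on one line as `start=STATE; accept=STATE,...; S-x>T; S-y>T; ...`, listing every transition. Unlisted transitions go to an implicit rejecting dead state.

Count `y`s, saturating at 2: state q0 means no `y` yet, q1 means one `y` seen, q2 means more than one. Each `y` increments (capped at q2); other symbols loop. Accept from {q1}.
3 states suffice.
        x   y  
>  q0   q0  q1 
 * q1   q1  q2 
   q2   q2  q2 
(> = start, * = accepting)

start=q0; accept=q1; q0-x>q0; q0-y>q1; q1-x>q1; q1-y>q2; q2-x>q2; q2-y>q2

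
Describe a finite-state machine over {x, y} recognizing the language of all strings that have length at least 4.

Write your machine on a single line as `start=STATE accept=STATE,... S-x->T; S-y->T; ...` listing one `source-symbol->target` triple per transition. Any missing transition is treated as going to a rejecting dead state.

Count input length up to 5: every symbol moves from q0 toward q5, which means 'more than 4' and absorbs. Accept from {q4, q5}.
        x   y  
>  q0   q1  q1 
   q1   q2  q2 
   q2   q3  q3 
   q3   q4  q4 
 * q4   q5  q5 
 * q5   q5  q5 
(> = start, * = accepting)

start=q0; accept=q4,q5; q0-x->q1; q0-y->q1; q1-x->q2; q1-y->q2; q2-x->q3; q2-y->q3; q3-x->q4; q3-y->q4; q4-x->q5; q4-y->q5; q5-x->q5; q5-y->q5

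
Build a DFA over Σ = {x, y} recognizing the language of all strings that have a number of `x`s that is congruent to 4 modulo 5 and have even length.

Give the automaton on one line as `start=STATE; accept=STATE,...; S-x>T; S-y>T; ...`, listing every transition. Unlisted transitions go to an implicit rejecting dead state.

start=q0; accept=q7; q0-x>q1; q0-y>q2; q1-x>q3; q1-y>q4; q2-x>q4; q2-y>q0; q3-x>q5; q3-y>q6; q4-x>q6; q4-y>q1; q5-x>q7; q5-y>q8; q6-x>q8; q6-y>q3; q7-x>q2; q7-y>q9; q8-x>q9; q8-y>q5; q9-x>q0; q9-y>q7

Run two small machines in parallel and take their product. The first has 5 states tracking the count of `x`s modulo 5; the second has 2 states tracking the input length modulo 2. A product state is a pair (one from each), accepting exactly when both do.
With 10 states:
        x   y  
>  q0   q1  q2 
   q1   q3  q4 
   q2   q4  q0 
   q3   q5  q6 
   q4   q6  q1 
   q5   q7  q8 
   q6   q8  q3 
 * q7   q2  q9 
   q8   q9  q5 
   q9   q0  q7 
(> = start, * = accepting)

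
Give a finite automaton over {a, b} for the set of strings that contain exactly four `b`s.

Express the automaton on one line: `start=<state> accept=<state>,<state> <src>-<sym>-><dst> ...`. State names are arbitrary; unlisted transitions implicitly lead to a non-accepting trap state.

start=q0 accept=q4 q0-a->q0 q0-b->q1 q1-a->q1 q1-b->q2 q2-a->q2 q2-b->q3 q3-a->q3 q3-b->q4 q4-a->q4 q4-b->q5 q5-a->q5 q5-b->q5

Only the number of `b`s matters, and only up to 5. Make a chain q0 → q1 → q2 → q3 → q4 → q5 advanced by each `b` (with q5 absorbing); every other symbol self-loops. The accepting set is {q4}.
6 states suffice.
        a   b  
>  q0   q0  q1 
   q1   q1  q2 
   q2   q2  q3 
   q3   q3  q4 
 * q4   q4  q5 
   q5   q5  q5 
(> = start, * = accepting)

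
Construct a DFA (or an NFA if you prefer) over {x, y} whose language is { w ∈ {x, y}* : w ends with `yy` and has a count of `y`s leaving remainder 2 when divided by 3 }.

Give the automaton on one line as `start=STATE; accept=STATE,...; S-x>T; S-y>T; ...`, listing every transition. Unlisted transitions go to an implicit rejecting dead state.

start=A; accept=D; A-x>A; A-y>B; B-x>C; B-y>D; C-x>C; C-y>E; D-x>E; D-y>A; E-x>E; E-y>A

Build one automaton per condition and run them in lockstep. The first has 3 states tracking how much of the suffix `yy` has currently been matched; the second has 3 states tracking the count of `y`s modulo 3. A product state is a pair (one from each), accepting exactly when both do. After merging equivalent states the machine shrinks.
A 5-state machine:
       x  y 
>  A   A  B 
   B   C  D 
   C   C  E 
 * D   E  A 
   E   E  A 
(> = start, * = accepting)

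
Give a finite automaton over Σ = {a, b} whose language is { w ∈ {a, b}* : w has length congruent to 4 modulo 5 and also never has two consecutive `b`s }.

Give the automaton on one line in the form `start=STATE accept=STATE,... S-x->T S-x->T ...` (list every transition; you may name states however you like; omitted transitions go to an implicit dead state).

start=s0 accept=s9,s10 s0-a->s1 s0-b->s2 s1-a->s3 s1-b->s4 s2-a->s3 s2-b->s5 s3-a->s6 s3-b->s7 s4-a->s6 s4-b->s8 s5-a->s8 s5-b->s8 s6-a->s9 s6-b->s10 s7-a->s9 s7-b->s11 s8-a->s11 s8-b->s11 s9-a->s0 s9-b->s12 s10-a->s0 s10-b->s13 s11-a->s13 s11-b->s13 s12-a->s1 s12-b->s14 s13-a->s14 s13-b->s14 s14-a->s5 s14-b->s5

Handle the two conditions separately and then intersect. The first has 5 states tracking the input length modulo 5; the second has 3 states tracking partial matches of the forbidden pattern `bb`. A product state is a pair (one from each), accepting exactly when both do.
With 15 states:
          a    b  
>  s0     s1   s2 
   s1     s3   s4 
   s2     s3   s5 
   s3     s6   s7 
   s4     s6   s8 
   s5     s8   s8 
   s6     s9  s10 
   s7     s9  s11 
   s8    s11  s11 
 * s9     s0  s12 
 * s10    s0  s13 
   s11   s13  s13 
   s12    s1  s14 
   s13   s14  s14 
   s14    s5   s5 
(> = start, * = accepting)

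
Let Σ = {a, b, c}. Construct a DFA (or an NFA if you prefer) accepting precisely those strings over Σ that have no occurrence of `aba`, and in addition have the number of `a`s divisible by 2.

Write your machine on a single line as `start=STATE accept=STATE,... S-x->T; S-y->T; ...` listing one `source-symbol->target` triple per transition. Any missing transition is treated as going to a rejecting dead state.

start=S0; accept=S0,S2,S5; S0-a->S1; S0-b->S0; S0-c->S0; S1-a->S2; S1-b->S3; S1-c->S4; S2-a->S1; S2-b->S5; S2-c->S0; S3-a->S6; S3-b->S4; S3-c->S4; S4-a->S2; S4-b->S4; S4-c->S4; S5-a->S6; S5-b->S0; S5-c->S0; S6-a->S6; S6-b->S6; S6-c->S6

Run two small machines in parallel and take their product. The first has 4 states tracking partial matches of the forbidden pattern `aba`; the second has 2 states tracking the count of `a`s modulo 2. A product state is a pair (one from each), accepting exactly when both do. After merging equivalent states the machine shrinks.
        a   b   c  
>* S0   S1  S0  S0 
   S1   S2  S3  S4 
 * S2   S1  S5  S0 
   S3   S6  S4  S4 
   S4   S2  S4  S4 
 * S5   S6  S0  S0 
   S6   S6  S6  S6 
(> = start, * = accepting)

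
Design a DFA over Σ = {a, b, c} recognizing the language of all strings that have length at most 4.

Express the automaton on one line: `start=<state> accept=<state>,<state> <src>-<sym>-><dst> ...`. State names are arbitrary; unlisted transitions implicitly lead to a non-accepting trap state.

start=s0 accept=s0,s1,s2,s3,s4 s0-a->s1 s0-b->s1 s0-c->s1 s1-a->s2 s1-b->s2 s1-c->s2 s2-a->s3 s2-b->s3 s2-c->s3 s3-a->s4 s3-b->s4 s3-c->s4 s4-a->s5 s4-b->s5 s4-c->s5 s5-a->s5 s5-b->s5 s5-c->s5

We only need to distinguish lengths 0, 1, …, 4, and '>4'. Chain s0 → s1 → s2 → s3 → s4 → s5 on every symbol, with s5 looping. Accepting states: {s0, s1, s2, s3, s4}.
6 states suffice.
        a   b   c  
>* s0   s1  s1  s1 
 * s1   s2  s2  s2 
 * s2   s3  s3  s3 
 * s3   s4  s4  s4 
 * s4   s5  s5  s5 
   s5   s5  s5  s5 
(> = start, * = accepting)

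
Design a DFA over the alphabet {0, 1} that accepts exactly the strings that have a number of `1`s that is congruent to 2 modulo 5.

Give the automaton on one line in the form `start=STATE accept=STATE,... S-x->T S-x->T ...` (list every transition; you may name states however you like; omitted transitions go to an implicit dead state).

Keep the running count of `1`s modulo 5: each `1` advances along the cycle S0 → S1 → S2 → S3 → S4 → S0 while other symbols loop. Accept at S2.
With 5 states:
        0   1  
>  S0   S0  S1 
   S1   S1  S2 
 * S2   S2  S3 
   S3   S3  S4 
   S4   S4  S0 
(> = start, * = accepting)

start=S0 accept=S2 S0-0->S0 S0-1->S1 S1-0->S1 S1-1->S2 S2-0->S2 S2-1->S3 S3-0->S3 S3-1->S4 S4-0->S4 S4-1->S0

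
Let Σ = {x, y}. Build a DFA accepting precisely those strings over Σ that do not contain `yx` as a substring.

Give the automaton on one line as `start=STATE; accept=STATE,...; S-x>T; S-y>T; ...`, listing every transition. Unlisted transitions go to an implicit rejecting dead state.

This is the complement of 'contains `yx`'. Use the same substring-matching states — q0 through q2 holding how much of `yx` has just been matched — but flip the accepting set: everything except the trap q2 accepts.
With 3 states:
        x   y  
>* q0   q0  q1 
 * q1   q2  q1 
   q2   q2  q2 
(> = start, * = accepting)

start=q0; accept=q0,q1; q0-x>q0; q0-y>q1; q1-x>q2; q1-y>q1; q2-x>q2; q2-y>q2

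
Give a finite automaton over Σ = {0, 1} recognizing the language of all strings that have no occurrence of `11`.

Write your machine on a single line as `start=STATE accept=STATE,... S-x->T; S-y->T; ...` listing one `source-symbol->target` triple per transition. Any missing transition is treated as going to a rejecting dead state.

Track partial matches of the forbidden pattern `11`. State s2 is a dead state reached once `11` has occurred; every other state accepts. s0 means no part of `11` is currently matched.
A 3-state machine:
        0   1  
>* s0   s0  s1 
 * s1   s0  s2 
   s2   s2  s2 
(> = start, * = accepting)

start=s0; accept=s0,s1; s0-0->s0; s0-1->s1; s1-0->s0; s1-1->s2; s2-0->s2; s2-1->s2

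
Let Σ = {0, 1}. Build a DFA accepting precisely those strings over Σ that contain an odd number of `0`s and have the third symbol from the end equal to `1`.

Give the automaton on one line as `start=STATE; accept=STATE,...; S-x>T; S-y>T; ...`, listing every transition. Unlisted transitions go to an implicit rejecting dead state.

Run two small machines in parallel and take their product. The first has 2 states tracking the count of `0`s modulo 2; the second has 15 states tracking the last 3 symbols read. A product state is a pair (one from each), accepting exactly when both do.
A 23-state machine:
          0    1  
>  q0     q1   q2 
   q1     q3   q4 
   q2     q5   q6 
   q3     q7   q8 
   q4     q9  q10 
   q5    q11  q12 
   q6    q13  q14 
   q7    q15  q16 
   q8    q17  q18 
   q9    q19  q20 
   q10   q21  q22 
   q11    q7   q8 
 * q12    q9  q10 
 * q13   q11  q12 
   q14   q13  q14 
   q15    q7   q8 
   q16    q9  q10 
   q17   q11  q12 
   q18   q13  q14 
 * q19   q15  q16 
   q20   q17  q18 
   q21   q19  q20 
 * q22   q21  q22 
(> = start, * = accepting)

start=q0; accept=q12,q13,q19,q22; q0-0>q1; q0-1>q2; q1-0>q3; q1-1>q4; q2-0>q5; q2-1>q6; q3-0>q7; q3-1>q8; q4-0>q9; q4-1>q10; q5-0>q11; q5-1>q12; q6-0>q13; q6-1>q14; q7-0>q15; q7-1>q16; q8-0>q17; q8-1>q18; q9-0>q19; q9-1>q20; q10-0>q21; q10-1>q22; q11-0>q7; q11-1>q8; q12-0>q9; q12-1>q10; q13-0>q11; q13-1>q12; q14-0>q13; q14-1>q14; q15-0>q7; q15-1>q8; q16-0>q9; q16-1>q10; q17-0>q11; q17-1>q12; q18-0>q13; q18-1>q14; q19-0>q15; q19-1>q16; q20-0>q17; q20-1>q18; q21-0>q19; q21-1>q20; q22-0>q21; q22-1>q22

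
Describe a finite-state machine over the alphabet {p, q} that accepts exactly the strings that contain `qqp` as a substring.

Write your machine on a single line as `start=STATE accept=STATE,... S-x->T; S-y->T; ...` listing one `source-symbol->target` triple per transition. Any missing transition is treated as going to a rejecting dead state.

start=S0; accept=S3; S0-p->S0; S0-q->S1; S1-p->S0; S1-q->S2; S2-p->S3; S2-q->S2; S3-p->S3; S3-q->S3

Track how much of `qqp` has been matched so far: state S0 is no progress, S3 is the absorbing accept state reached once `qqp` has occurred. Intermediate states record partial matches; on a mismatch, fall back to the longest reusable overlap.
With 4 states:
        p   q  
>  S0   S0  S1 
   S1   S0  S2 
   S2   S3  S2 
 * S3   S3  S3 
(> = start, * = accepting)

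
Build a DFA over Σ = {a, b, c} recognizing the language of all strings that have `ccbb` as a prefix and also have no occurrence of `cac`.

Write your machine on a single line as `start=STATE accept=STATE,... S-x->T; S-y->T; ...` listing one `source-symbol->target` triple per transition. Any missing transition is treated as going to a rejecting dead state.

Handle the two conditions separately and then intersect. The first has 6 states tracking whether the input so far still matches the prefix `ccbb`; the second has 4 states tracking partial matches of the forbidden pattern `cac`. A product state is a pair (one from each), accepting exactly when both do. Minimizing collapses redundant product states.
8 states suffice.
        a   b   c  
>  q0   q1  q1  q2 
   q1   q1  q1  q1 
   q2   q1  q1  q3 
   q3   q1  q4  q1 
   q4   q1  q5  q1 
 * q5   q5  q5  q6 
 * q6   q7  q5  q6 
 * q7   q5  q5  q1 
(> = start, * = accepting)

start=q0; accept=q5,q6,q7; q0-a->q1; q0-b->q1; q0-c->q2; q1-a->q1; q1-b->q1; q1-c->q1; q2-a->q1; q2-b->q1; q2-c->q3; q3-a->q1; q3-b->q4; q3-c->q1; q4-a->q1; q4-b->q5; q4-c->q1; q5-a->q5; q5-b->q5; q5-c->q6; q6-a->q7; q6-b->q5; q6-c->q6; q7-a->q5; q7-b->q5; q7-c->q1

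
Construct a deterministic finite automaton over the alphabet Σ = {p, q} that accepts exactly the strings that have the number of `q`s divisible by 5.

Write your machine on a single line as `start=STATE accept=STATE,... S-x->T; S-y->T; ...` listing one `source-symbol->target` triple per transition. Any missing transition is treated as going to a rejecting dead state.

start=S0; accept=S0; S0-p->S0; S0-q->S1; S1-p->S1; S1-q->S2; S2-p->S2; S2-q->S3; S3-p->S3; S3-q->S4; S4-p->S4; S4-q->S0

Keep the running count of `q`s modulo 5: each `q` advances along the cycle S0 → S1 → S2 → S3 → S4 → S0 while other symbols loop. Accept at S0.
5 states suffice.
        p   q  
>* S0   S0  S1 
   S1   S1  S2 
   S2   S2  S3 
   S3   S3  S4 
   S4   S4  S0 
(> = start, * = accepting)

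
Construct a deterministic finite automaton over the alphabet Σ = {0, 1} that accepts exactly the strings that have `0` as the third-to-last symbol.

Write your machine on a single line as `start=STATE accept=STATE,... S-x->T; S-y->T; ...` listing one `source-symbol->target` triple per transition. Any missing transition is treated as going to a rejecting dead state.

start=A; accept=H,I,J,K; A-0->B; A-1->C; B-0->D; B-1->E; C-0->F; C-1->G; D-0->H; D-1->I; E-0->J; E-1->K; F-0->L; F-1->M; G-0->N; G-1->O; H-0->H; H-1->I; I-0->J; I-1->K; J-0->L; J-1->M; K-0->N; K-1->O; L-0->H; L-1->I; M-0->J; M-1->K; N-0->L; N-1->M; O-0->N; O-1->O

Because acceptance depends on a position counted from the end, the machine has to buffer the most recent 3 symbols. Make each state the string of the last up-to-3 symbols read; on input `x` shift the window left and append `x`. Accept when the buffered window has length 3 and begins with `0`.
With 15 states:
       0  1 
>  A   B  C 
   B   D  E 
   C   F  G 
   D   H  I 
   E   J  K 
   F   L  M 
   G   N  O 
 * H   H  I 
 * I   J  K 
 * J   L  M 
 * K   N  O 
   L   H  I 
   M   J  K 
   N   L  M 
   O   N  O 
(> = start, * = accepting)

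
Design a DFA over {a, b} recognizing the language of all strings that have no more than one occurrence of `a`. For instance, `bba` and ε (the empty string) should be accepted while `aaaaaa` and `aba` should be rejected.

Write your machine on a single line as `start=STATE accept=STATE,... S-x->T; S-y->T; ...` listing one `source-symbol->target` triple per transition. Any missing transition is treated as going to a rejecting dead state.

Count `a`s, saturating at 2: state q0 means no `a` yet, q1 means one `a` seen, q2 means more than one. Each `a` increments (capped at q2); other symbols loop. Accept from {q0, q1}.
3 states suffice.
        a   b  
>* q0   q1  q0 
 * q1   q2  q1 
   q2   q2  q2 
(> = start, * = accepting)

start=q0; accept=q0,q1; q0-a->q1; q0-b->q0; q1-a->q2; q1-b->q1; q2-a->q2; q2-b->q2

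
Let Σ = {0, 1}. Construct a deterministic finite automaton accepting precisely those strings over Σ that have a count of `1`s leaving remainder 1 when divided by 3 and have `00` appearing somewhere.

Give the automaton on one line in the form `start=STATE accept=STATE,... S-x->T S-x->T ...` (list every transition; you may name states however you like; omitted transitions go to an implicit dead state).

Handle the two conditions separately and then intersect. One (3 states) tracks the count of `1`s modulo 3; the other (3 states) tracks whether and how much of `00` has been seen. Each combined state is a pair, one component from each; accept when both components accept.
9 states suffice.
        0   1  
>  q0   q1  q2 
   q1   q3  q2 
   q2   q4  q5 
   q3   q3  q6 
   q4   q6  q5 
   q5   q7  q0 
 * q6   q6  q8 
   q7   q8  q0 
   q8   q8  q3 
(> = start, * = accepting)

start=q0 accept=q6 q0-0->q1 q0-1->q2 q1-0->q3 q1-1->q2 q2-0->q4 q2-1->q5 q3-0->q3 q3-1->q6 q4-0->q6 q4-1->q5 q5-0->q7 q5-1->q0 q6-0->q6 q6-1->q8 q7-0->q8 q7-1->q0 q8-0->q8 q8-1->q3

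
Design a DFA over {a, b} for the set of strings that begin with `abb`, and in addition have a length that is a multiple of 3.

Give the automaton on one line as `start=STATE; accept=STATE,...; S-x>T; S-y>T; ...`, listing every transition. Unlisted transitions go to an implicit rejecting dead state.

Build one automaton per condition and run them in lockstep. One (5 states) tracks whether the input so far still matches the prefix `abb`; the other (3 states) tracks the input length modulo 3. Each combined state is a pair, one component from each; accept when both components accept.
        a   b  
>  S0   S1  S2 
   S1   S3  S4 
   S2   S3  S3 
   S3   S5  S5 
   S4   S5  S6 
   S5   S2  S2 
 * S6   S7  S7 
   S7   S8  S8 
   S8   S6  S6 
(> = start, * = accepting)

start=S0; accept=S6; S0-a>S1; S0-b>S2; S1-a>S3; S1-b>S4; S2-a>S3; S2-b>S3; S3-a>S5; S3-b>S5; S4-a>S5; S4-b>S6; S5-a>S2; S5-b>S2; S6-a>S7; S6-b>S7; S7-a>S8; S7-b>S8; S8-a>S6; S8-b>S6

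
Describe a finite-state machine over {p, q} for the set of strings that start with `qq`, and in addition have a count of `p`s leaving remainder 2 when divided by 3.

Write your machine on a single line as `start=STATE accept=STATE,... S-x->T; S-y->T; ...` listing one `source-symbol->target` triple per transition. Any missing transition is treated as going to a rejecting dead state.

start=S0; accept=S5; S0-p->S1; S0-q->S2; S1-p->S1; S1-q->S1; S2-p->S1; S2-q->S3; S3-p->S4; S3-q->S3; S4-p->S5; S4-q->S4; S5-p->S3; S5-q->S5

Handle the two conditions separately and then intersect. The first has 4 states tracking whether the input so far still matches the prefix `qq`; the second has 3 states tracking the count of `p`s modulo 3. A product state is a pair (one from each), accepting exactly when both do. After merging equivalent states the machine shrinks.
        p   q  
>  S0   S1  S2 
   S1   S1  S1 
   S2   S1  S3 
   S3   S4  S3 
   S4   S5  S4 
 * S5   S3  S5 
(> = start, * = accepting)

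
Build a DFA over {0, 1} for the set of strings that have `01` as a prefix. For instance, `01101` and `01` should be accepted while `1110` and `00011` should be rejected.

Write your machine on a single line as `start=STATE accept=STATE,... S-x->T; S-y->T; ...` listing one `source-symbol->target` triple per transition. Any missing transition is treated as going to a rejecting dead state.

Check the first 2 symbols one by one: S0 through S1 record how many have matched `01` so far; any wrong symbol goes to the dead state S3. After all 2 match we enter the accepting sink S2.
4 states suffice.
        0   1  
>  S0   S1  S3 
   S1   S3  S2 
 * S2   S2  S2 
   S3   S3  S3 
(> = start, * = accepting)

start=S0; accept=S2; S0-0->S1; S0-1->S3; S1-0->S3; S1-1->S2; S2-0->S2; S2-1->S2; S3-0->S3; S3-1->S3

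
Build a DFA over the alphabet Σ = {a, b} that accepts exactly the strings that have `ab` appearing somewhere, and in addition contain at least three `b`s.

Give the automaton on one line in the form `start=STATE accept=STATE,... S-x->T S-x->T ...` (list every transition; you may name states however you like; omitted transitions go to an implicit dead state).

start=q0 accept=q6 q0-a->q1 q0-b->q2 q1-a->q1 q1-b->q3 q2-a->q3 q2-b->q4 q3-a->q3 q3-b->q5 q4-a->q5 q4-b->q4 q5-a->q5 q5-b->q6 q6-a->q6 q6-b->q6

Build one automaton per condition and run them in lockstep. One (3 states) tracks whether and how much of `ab` has been seen; the other (5 states) tracks the count of `b`s, saturating at 4. Each combined state is a pair, one component from each; accept when both components accept. After merging equivalent states the machine shrinks.
        a   b  
>  q0   q1  q2 
   q1   q1  q3 
   q2   q3  q4 
   q3   q3  q5 
   q4   q5  q4 
   q5   q5  q6 
 * q6   q6  q6 
(> = start, * = accepting)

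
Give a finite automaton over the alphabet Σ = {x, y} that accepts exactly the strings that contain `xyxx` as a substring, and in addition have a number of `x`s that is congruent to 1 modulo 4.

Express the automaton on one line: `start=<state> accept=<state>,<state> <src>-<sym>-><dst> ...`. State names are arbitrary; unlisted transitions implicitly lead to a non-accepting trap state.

start=q0 accept=q18 q0-x->q1 q0-y->q0 q1-x->q2 q1-y->q3 q2-x->q4 q2-y->q5 q3-x->q6 q3-y->q7 q4-x->q8 q4-y->q9 q5-x->q10 q5-y->q11 q6-x->q12 q6-y->q5 q7-x->q2 q7-y->q7 q8-x->q1 q8-y->q13 q9-x->q14 q9-y->q15 q10-x->q16 q10-y->q9 q11-x->q4 q11-y->q11 q12-x->q16 q12-y->q12 q13-x->q17 q13-y->q0 q14-x->q18 q14-y->q13 q15-x->q8 q15-y->q15 q16-x->q18 q16-y->q16 q17-x->q19 q17-y->q3 q18-x->q19 q18-y->q18 q19-x->q12 q19-y->q19

Build one automaton per condition and run them in lockstep. One (5 states) tracks whether and how much of `xyxx` has been seen; the other (4 states) tracks the count of `x`s modulo 4. Each combined state is a pair, one component from each; accept when both components accept.
With 20 states:
          x    y  
>  q0     q1   q0 
   q1     q2   q3 
   q2     q4   q5 
   q3     q6   q7 
   q4     q8   q9 
   q5    q10  q11 
   q6    q12   q5 
   q7     q2   q7 
   q8     q1  q13 
   q9    q14  q15 
   q10   q16   q9 
   q11    q4  q11 
   q12   q16  q12 
   q13   q17   q0 
   q14   q18  q13 
   q15    q8  q15 
   q16   q18  q16 
   q17   q19   q3 
 * q18   q19  q18 
   q19   q12  q19 
(> = start, * = accepting)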